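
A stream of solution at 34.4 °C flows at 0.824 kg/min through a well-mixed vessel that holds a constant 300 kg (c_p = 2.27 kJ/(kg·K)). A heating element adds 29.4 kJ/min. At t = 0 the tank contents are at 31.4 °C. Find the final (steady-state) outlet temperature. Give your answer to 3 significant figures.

Unsteady energy balance on the tank contents: M c_p dT/dt = ṁ c_p (T_in − T) + 29.4.
At steady state dT/dt = 0 ⇒ T_ss = T_in + Q̇/(ṁ c_p) = 34.4 + 29.4/(0.824·2.27) = 50.118 °C.

50.1 °C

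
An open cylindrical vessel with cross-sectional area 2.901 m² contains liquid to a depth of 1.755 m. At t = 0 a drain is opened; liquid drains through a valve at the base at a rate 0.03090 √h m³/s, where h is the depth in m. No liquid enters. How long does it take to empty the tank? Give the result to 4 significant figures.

248.7 s

A dh/dt = −Q_out = −0.03090 √h.
∫ h^(−1/2) dh = −(0.03090/A) ∫ dt, giving 2√h = 2√h₀ − (0.03090/A) t.
Set h = 0: 2√h₀ = (0.03090/A) t_empty ⇒ t_empty = 2A√h₀/0.03090.
t_empty = 2·2.901·√1.755/0.03090 = 5.80200·1.32476/0.03090 = 248.747 s.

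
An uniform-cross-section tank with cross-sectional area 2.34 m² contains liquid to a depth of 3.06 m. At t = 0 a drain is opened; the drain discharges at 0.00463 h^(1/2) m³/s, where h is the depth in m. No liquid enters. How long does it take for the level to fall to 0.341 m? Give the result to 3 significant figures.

Unsteady balance on liquid volume: A dh/dt = −0.00463 √h.
This is separable: 2 d(√h)/dt = −0.00463/A, so √h = √h₀ − (0.00463/(2A)) t.
t = 2A(√h₀ − √h)/0.00463 = 2·2.34·(√3.06 − √0.341)/0.00463
  = 4.6800 × (1.7493 − 0.58395) / 0.00463 = 1177.9 s.

1180 s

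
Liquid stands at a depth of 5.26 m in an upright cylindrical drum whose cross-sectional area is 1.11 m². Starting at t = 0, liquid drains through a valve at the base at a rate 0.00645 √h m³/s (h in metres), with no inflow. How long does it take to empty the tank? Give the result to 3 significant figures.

A dh/dt = −Q_out = −0.00645 √h.
This is separable: 2 d(√h)/dt = −0.00645/A, so √h = √h₀ − (0.00645/(2A)) t.
Tank is empty when √h = 0: t_empty = 2A√h₀/0.00645.
t_empty = 2·1.11·√5.26/0.00645 = 2.2200·2.2935/0.00645 = 789.38 s.

789 s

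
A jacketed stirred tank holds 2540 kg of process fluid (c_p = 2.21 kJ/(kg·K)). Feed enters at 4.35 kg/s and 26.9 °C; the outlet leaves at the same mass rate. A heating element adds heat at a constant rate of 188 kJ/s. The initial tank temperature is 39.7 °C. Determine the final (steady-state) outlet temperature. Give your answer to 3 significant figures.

46.5 °C

Unsteady energy balance on the tank contents: M c_p dT/dt = ṁ c_p (T_in − T) + 188.
At steady state dT/dt = 0 ⇒ T_ss = T_in + Q̇/(ṁ c_p) = 26.9 + 188/(4.35·2.21) = 46.456 °C.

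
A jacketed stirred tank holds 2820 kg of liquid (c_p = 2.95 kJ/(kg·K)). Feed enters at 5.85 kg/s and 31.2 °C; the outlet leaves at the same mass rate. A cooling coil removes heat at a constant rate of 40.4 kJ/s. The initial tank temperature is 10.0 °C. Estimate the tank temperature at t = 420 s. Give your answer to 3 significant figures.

M c_p dT/dt = ṁ c_p (T_in − T) − Q̇.
τ = M/ṁ = 482.05 s; T_ss = T_in − Q̇/(ṁ c_p) = 31.2 − 40.4/(5.85·2.95) = 28.859 °C.
This is linear first-order; T(t) = T_ss + (T₀ − T_ss) e^(−t/τ).
T(420) = 28.859 + (-18.859)·e^(−420/482.05) = 28.859 + (-18.859)·0.41842 = 20.968 °C.

21.0 °C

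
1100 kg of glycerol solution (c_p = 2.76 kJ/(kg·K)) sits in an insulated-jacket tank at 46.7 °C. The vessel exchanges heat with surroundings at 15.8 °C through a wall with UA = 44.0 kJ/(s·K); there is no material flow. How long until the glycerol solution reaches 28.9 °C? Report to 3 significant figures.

First-law balance (no shaft work): M c_p dT/dt = −UA(T − T_amb).
τ = M c_p/UA = 69.000 s; T_ss = T_amb = 15.800 °C.
T(t) = T_ss + (T₀ − T_ss)e^(−t/τ); set T = 28.9:
t = −τ ln[(T − T_ss)/(T₀ − T_ss)] = −69.000 · ln(0.42395) = 59.212 s.

59.2 s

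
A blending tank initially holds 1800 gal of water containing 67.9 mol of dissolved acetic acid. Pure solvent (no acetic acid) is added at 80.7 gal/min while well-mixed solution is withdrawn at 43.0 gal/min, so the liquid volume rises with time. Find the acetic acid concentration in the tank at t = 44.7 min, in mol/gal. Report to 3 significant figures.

Total volume: dV/dt = Q_in − Q_out = 37.700 gal/min, so V(t) = 1800 + 37.700 t and V(44.7) = 3485.2 gal.
Solute balance: dm/dt = 0 − Q_out C = −Q_out m/V(t).
Separate: dm/m = −Q_out dt/V(t) ⇒ ln(m/m₀) = −(Q_out/(Q_in−Q_out)) ln(V/V₀).
m = m₀ (V₀/V)^(Q_out/(Q_in−Q_out)) = 67.9 × (1800/3485.2)^(1.1406) = 31.958 mol.
C = m/V = 31.958/3485.2 = 0.0091696 mol/gal.

0.00917 mol/gal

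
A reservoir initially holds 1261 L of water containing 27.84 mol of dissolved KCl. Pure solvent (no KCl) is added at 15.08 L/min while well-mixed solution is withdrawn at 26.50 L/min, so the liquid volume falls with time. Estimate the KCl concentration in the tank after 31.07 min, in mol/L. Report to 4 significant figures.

0.01427 mol/L

Let m(t) be the amount of KCl. Volume: V(t) = V₀ + (Q_in − Q_out) t = 1261 − 11.4200 t; V(31.07) = 906.181 L.
Solute balance: dm/dt = 0 − Q_out C = −Q_out m/V(t).
dm/m = −Q_out dt/(V₀ − 11.4200 t); integrating gives ln(m/m₀) = −(Q_out/(Q_in−Q_out)) ln(V/V₀).
m = m₀ (V₀/V)^(Q_out/(Q_in−Q_out)) = 27.84 × (1261/906.181)^(-2.32049) = 12.9324 mol.
C = m/V = 12.9324/906.181 = 0.0142713 mol/L.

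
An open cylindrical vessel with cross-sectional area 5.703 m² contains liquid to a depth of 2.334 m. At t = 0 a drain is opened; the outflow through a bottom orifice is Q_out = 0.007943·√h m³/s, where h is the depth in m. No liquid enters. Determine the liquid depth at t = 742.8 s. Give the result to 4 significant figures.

1.021 m

Accumulation of liquid (constant cross-section A): A dh/dt = −0.007943 √h.
This is separable: 2 d(√h)/dt = −0.007943/A, so √h = √h₀ − (0.007943/(2A)) t.
√h = √2.334 − 0.007943·742.8/(2·5.703) = 1.52774 − 0.517277 = 1.01047.
h = 1.01047² = 1.02104 m.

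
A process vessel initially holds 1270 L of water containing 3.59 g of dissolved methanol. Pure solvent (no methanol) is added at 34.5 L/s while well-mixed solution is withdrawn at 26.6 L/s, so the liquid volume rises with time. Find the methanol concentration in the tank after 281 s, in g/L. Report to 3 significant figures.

3.42e-05 g/L

Let m(t) be the amount of methanol. Volume: V(t) = V₀ + (Q_in − Q_out) t = 1270 + 7.9000 t; V(281) = 3489.9 L.
Solute balance: dm/dt = 0 − Q_out C = −Q_out m/V(t).
dm/m = −Q_out dt/(V₀ + 7.9000 t); integrating gives ln(m/m₀) = −(Q_out/(Q_in−Q_out)) ln(V/V₀).
m = m₀ (V₀/V)^(Q_out/(Q_in−Q_out)) = 3.59 × (1270/3489.9)^(3.3671) = 0.11937 g.
C = m/V = 0.11937/3489.9 = 3.4206e-05 g/L.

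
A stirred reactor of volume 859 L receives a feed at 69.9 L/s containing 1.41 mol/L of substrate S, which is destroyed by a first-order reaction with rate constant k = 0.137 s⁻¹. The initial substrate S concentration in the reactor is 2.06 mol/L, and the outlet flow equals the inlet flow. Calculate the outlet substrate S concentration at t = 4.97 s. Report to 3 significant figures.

1.04 mol/L

Accumulation = in − out − consumed: V dC/dt = Q C_in − Q C − k V C.
dC/dt = (Q/V) C_in − (Q/V + k) C; effective rate a = Q/V + k = 0.081374 + 0.137 = 0.21837 s⁻¹.
C_ss = Q C_in/(Q + kV) = 0.52542 mol/L; C(t) = C_ss + (C₀ − C_ss) e^(−a t).
C(4.97) = 0.52542 + (1.5346)·e^(−0.21837·4.97) = 0.52542 + (1.5346)·0.33779 = 1.0438 mol/L.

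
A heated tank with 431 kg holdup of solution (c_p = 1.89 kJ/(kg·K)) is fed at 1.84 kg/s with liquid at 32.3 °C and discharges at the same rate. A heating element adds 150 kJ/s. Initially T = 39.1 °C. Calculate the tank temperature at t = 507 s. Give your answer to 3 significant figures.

71.3 °C

M c_p dT/dt = ṁ c_p (T_in − T) + Q̇.
Rearrange: dT/dt = (T_ss − T)/τ with τ = M/ṁ = 234.24 s and T_ss = T_in + Q̇/(ṁ c_p) = 75.433 °C.
T approaches T_ss exponentially: T(t) = T_ss + (T₀ − T_ss) e^(−t/τ).
T(507) = 75.433 + (-36.333)·e^(−507/234.24) = 75.433 + (-36.333)·0.11481 = 71.262 °C.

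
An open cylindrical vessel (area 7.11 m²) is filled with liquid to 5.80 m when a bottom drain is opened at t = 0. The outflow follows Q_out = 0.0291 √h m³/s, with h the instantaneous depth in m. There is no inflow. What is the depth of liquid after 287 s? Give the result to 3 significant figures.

A dh/dt = −Q_out = −0.0291 √h.
This is separable: 2 d(√h)/dt = −0.0291/A, so √h = √h₀ − (0.0291/(2A)) t.
√h = √5.80 − 0.0291·287/(2·7.11) = 2.4083 − 0.58732 = 1.8210.
h = 1.8210² = 3.3160 m.

3.32 m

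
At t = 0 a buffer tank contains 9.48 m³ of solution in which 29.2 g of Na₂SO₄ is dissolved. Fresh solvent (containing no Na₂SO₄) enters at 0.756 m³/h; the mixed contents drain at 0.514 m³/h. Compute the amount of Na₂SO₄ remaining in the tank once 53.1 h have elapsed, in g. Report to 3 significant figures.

4.73 g

Total volume: dV/dt = Q_in − Q_out = 0.24200 m³/h, so V(t) = 9.48 + 0.24200 t and V(53.1) = 22.330 m³.
Species balance (pure solvent in): dm/dt = −Q_out · m/V(t).
Separate: dm/m = −Q_out dt/V(t) ⇒ ln(m/m₀) = −(Q_out/(Q_in−Q_out)) ln(V/V₀).
m = m₀ (V₀/V)^(Q_out/(Q_in−Q_out)) = 29.2 × (9.48/22.330)^(2.1240) = 4.7325 g.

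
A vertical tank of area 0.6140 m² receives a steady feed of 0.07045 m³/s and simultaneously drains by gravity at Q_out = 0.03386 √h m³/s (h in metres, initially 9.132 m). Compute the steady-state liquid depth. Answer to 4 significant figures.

4.329 m

Level balance: A dh/dt = 0.07045 − 0.03386 √h. Setting dh/dt = 0:
Q_in = 0.03386 √h_ss ⇒ √h_ss = 0.07045/0.03386 = 2.08063.
h_ss = 2.08063² = 4.32900 m. (Since h₀ = 9.132 m > h_ss, the level will fall toward this value.)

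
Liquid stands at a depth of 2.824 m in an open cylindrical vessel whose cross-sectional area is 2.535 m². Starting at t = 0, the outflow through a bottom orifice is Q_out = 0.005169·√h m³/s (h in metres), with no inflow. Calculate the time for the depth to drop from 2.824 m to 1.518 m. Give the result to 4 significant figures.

With no inflow, A dh/dt = −0.005169 √h.
This is separable: 2 d(√h)/dt = −0.005169/A, so √h = √h₀ − (0.005169/(2A)) t.
t = 2A(√h₀ − √h)/0.005169 = 2·2.535·(√2.824 − √1.518)/0.005169
  = 5.07000 × (1.68048 − 1.23207) / 0.005169 = 439.817 s.

439.8 s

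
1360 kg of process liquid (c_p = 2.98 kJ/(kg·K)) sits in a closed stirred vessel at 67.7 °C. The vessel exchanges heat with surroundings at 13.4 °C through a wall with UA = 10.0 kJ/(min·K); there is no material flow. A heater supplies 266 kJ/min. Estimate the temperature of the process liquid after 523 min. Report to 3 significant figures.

Lumped-capacitance energy balance: M c_p dT/dt = UA(T_amb − T) + Q̇.
dT/dt = (T_ss − T)/τ with T_ss = T_amb + Q̇/UA = 13.4 + 266/10.0 = 40.000 °C, τ = M c_p/UA = 1360·2.98/10.0 = 405.28 min.
This is linear first-order; T(t) = T_ss + (T₀ − T_ss) e^(−t/τ).
T(523) = 40.000 + (27.700)·0.27514 = 47.621 °C.

47.6 °C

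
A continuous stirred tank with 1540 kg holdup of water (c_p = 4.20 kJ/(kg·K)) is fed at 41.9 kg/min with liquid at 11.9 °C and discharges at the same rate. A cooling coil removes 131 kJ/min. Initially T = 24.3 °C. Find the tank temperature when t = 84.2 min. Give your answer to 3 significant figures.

12.5 °C

M c_p dT/dt = ṁ c_p (T_in − T) − Q̇.
τ = M/ṁ = 36.754 min; T_ss = T_in − Q̇/(ṁ c_p) = 11.9 − 131/(41.9·4.20) = 11.156 °C.
Solution: T(t) = T_ss + (T₀ − T_ss) e^(−t/τ).
T(84.2) = 11.156 + (13.144)·e^(−84.2/36.754) = 11.156 + (13.144)·0.10118 = 12.485 °C.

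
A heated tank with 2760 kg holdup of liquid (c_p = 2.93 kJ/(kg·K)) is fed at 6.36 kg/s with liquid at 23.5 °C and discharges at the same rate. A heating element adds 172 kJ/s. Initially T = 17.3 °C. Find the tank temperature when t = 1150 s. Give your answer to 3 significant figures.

31.6 °C

Energy balance: M c_p dT/dt = ṁ c_p (T_in − T) + 172.
Rearrange: dT/dt = (T_ss − T)/τ with τ = M/ṁ = 433.96 s and T_ss = T_in + Q̇/(ṁ c_p) = 32.730 °C.
This is linear first-order; T(t) = T_ss + (T₀ − T_ss) e^(−t/τ).
T(1150) = 32.730 + (-15.430)·e^(−1150/433.96) = 32.730 + (-15.430)·0.070651 = 31.640 °C.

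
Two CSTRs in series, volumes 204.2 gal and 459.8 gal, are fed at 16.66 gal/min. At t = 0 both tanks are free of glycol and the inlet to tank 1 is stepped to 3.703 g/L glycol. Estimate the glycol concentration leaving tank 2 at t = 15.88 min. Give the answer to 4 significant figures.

0.7659 g/L

Species balance on tank i: dCᵢ/dt = (Cᵢ₋₁ − Cᵢ)/τᵢ with τᵢ = Vᵢ/Q.
τ₁ = 204.2/16.66 = 12.2569 min; τ₂ = 459.8/16.66 = 27.5990 min.
Solving the cascade with C₁(0)=C₂(0)=0 gives C₂(t) = C_in[1 − (τ₁ e^(−t/τ₁) − τ₂ e^(−t/τ₂))/(τ₁ − τ₂)].
At t = 15.88: e^(−t/τ₁) = 0.273735, e^(−t/τ₂) = 0.562490.
C₂ = 3.703·[1 − (12.2569·0.273735 − 27.5990·0.562490)/(-15.3421)] = 3.703·0.206822 = 0.765863 g/L.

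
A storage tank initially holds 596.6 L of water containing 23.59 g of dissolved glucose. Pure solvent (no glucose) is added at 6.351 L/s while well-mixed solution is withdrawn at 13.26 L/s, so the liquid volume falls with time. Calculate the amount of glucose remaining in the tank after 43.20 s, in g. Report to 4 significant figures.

Let m(t) be the amount of glucose. Volume: V(t) = V₀ + (Q_in − Q_out) t = 596.6 − 6.90900 t; V(43.20) = 298.131 L.
No glucose enters, so dm/dt = −Q_out · (m/V).
dm/m = −Q_out dt/(V₀ − 6.90900 t); integrating gives ln(m/m₀) = −(Q_out/(Q_in−Q_out)) ln(V/V₀).
m = m₀ (V₀/V)^(Q_out/(Q_in−Q_out)) = 23.59 × (596.6/298.131)^(-1.91924) = 6.23029 g.

6.230 g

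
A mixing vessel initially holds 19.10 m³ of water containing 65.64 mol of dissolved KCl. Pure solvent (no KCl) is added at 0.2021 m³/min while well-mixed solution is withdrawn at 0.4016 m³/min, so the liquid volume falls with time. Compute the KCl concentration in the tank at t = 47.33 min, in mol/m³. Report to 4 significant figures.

1.722 mol/m³

Let m(t) be the amount of KCl. Volume: V(t) = V₀ + (Q_in − Q_out) t = 19.10 − 0.199500 t; V(47.33) = 9.65767 m³.
No KCl enters, so dm/dt = −Q_out · (m/V).
dm/m = −Q_out dt/(V₀ − 0.199500 t); integrating gives ln(m/m₀) = −(Q_out/(Q_in−Q_out)) ln(V/V₀).
m = m₀ (V₀/V)^(Q_out/(Q_in−Q_out)) = 65.64 × (19.10/9.65767)^(-2.01303) = 16.6336 mol.
C = m/V = 16.6336/9.65767 = 1.72232 mol/m³.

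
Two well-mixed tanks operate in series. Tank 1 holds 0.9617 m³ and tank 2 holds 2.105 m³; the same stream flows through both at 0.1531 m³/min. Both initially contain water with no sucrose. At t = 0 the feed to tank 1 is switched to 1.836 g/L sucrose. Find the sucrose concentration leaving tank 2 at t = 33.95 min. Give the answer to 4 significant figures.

1.557 g/L

Each tank obeys Vᵢ dCᵢ/dt = Q(Cᵢ₋₁ − Cᵢ), so τᵢ = Vᵢ/Q.
τ₁ = 0.9617/0.1531 = 6.28152 min; τ₂ = 2.105/0.1531 = 13.7492 min.
Tank 1: C₁ = C_in(1 − e^(−t/τ₁)). Tank 2 (τ₁ ≠ τ₂): C₂ = C_in[1 − (τ₁ e^(−t/τ₁) − τ₂ e^(−t/τ₂))/(τ₁ − τ₂)].
At t = 33.95: e^(−t/τ₁) = 0.00449519, e^(−t/τ₂) = 0.0846494.
C₂ = 1.836·[1 − (6.28152·0.00449519 − 13.7492·0.0846494)/(-7.46767)] = 1.836·0.847928 = 1.55680 g/L.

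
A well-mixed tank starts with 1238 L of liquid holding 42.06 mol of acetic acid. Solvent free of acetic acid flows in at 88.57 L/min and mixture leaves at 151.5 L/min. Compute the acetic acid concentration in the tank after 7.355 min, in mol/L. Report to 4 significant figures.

0.01758 mol/L

Let m(t) be the amount of acetic acid. Volume: V(t) = V₀ + (Q_in − Q_out) t = 1238 − 62.9300 t; V(7.355) = 775.150 L.
No acetic acid enters, so dm/dt = −Q_out · (m/V).
Separate: dm/m = −Q_out dt/V(t) ⇒ ln(m/m₀) = −(Q_out/(Q_in−Q_out)) ln(V/V₀).
m = m₀ (V₀/V)^(Q_out/(Q_in−Q_out)) = 42.06 × (1238/775.150)^(-2.40744) = 13.6255 mol.
C = m/V = 13.6255/775.150 = 0.0175779 mol/L.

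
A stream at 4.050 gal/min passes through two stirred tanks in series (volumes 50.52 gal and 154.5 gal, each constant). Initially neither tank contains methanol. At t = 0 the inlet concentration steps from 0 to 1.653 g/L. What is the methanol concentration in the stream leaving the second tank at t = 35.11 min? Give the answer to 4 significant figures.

Each tank obeys Vᵢ dCᵢ/dt = Q(Cᵢ₋₁ − Cᵢ), so τᵢ = Vᵢ/Q.
τ₁ = 50.52/4.050 = 12.4741 min; τ₂ = 154.5/4.050 = 38.1481 min.
Solving the cascade with C₁(0)=C₂(0)=0 gives C₂(t) = C_in[1 − (τ₁ e^(−t/τ₁) − τ₂ e^(−t/τ₂))/(τ₁ − τ₂)].
At t = 35.11: e^(−t/τ₁) = 0.0599264, e^(−t/τ₂) = 0.398376.
C₂ = 1.653·[1 − (12.4741·0.0599264 − 38.1481·0.398376)/(-25.6741)] = 1.653·0.437184 = 0.722665 g/L.

0.7227 g/L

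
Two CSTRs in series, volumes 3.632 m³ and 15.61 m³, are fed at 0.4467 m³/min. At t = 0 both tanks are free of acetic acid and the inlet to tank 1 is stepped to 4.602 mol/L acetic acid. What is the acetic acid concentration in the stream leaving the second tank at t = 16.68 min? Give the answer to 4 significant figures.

Species balance on tank i: dCᵢ/dt = (Cᵢ₋₁ − Cᵢ)/τᵢ with τᵢ = Vᵢ/Q.
τ₁ = 3.632/0.4467 = 8.13074 min; τ₂ = 15.61/0.4467 = 34.9452 min.
Solving the cascade with C₁(0)=C₂(0)=0 gives C₂(t) = C_in[1 − (τ₁ e^(−t/τ₁) − τ₂ e^(−t/τ₂))/(τ₁ − τ₂)].
At t = 16.68: e^(−t/τ₁) = 0.128545, e^(−t/τ₂) = 0.620444.
C₂ = 4.602·[1 − (8.13074·0.128545 − 34.9452·0.620444)/(-26.8144)] = 4.602·0.230401 = 1.06030 mol/L.

1.060 mol/L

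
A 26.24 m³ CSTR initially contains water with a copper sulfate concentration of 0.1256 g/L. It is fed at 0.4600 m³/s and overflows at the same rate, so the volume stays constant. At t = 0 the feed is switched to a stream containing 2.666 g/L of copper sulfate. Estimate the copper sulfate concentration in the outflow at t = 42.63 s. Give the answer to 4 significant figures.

1.463 g/L

Mass balance on the solute (V constant): V dC/dt = Q(C_in − C).
Rewrite as dC/dt + C/τ = C_in/τ, τ = V/Q = 57.0435 s.
Integrating: C(t) = C_in + (C₀ − C_in) e^(−t/τ).
C(42.63) = 2.666 + (0.1256 − 2.666)·e^(−42.63/57.0435) = 2.666 + (-2.54040)·0.473632 = 1.46279 g/L.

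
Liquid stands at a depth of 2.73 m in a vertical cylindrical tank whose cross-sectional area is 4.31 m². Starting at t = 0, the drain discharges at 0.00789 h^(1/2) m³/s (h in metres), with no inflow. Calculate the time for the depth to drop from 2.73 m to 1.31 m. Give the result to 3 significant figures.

555 s

A dh/dt = −Q_out = −0.00789 √h.
This is separable: 2 d(√h)/dt = −0.00789/A, so √h = √h₀ − (0.00789/(2A)) t.
t = 2A(√h₀ − √h)/0.00789 = 2·4.31·(√2.73 − √1.31)/0.00789
  = 8.6200 × (1.6523 − 1.1446) / 0.00789 = 554.69 s.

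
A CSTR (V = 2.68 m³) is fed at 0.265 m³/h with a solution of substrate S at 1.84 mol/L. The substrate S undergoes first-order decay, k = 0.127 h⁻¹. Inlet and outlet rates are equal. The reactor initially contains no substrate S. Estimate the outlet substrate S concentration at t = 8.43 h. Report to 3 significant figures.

0.685 mol/L

V dC/dt = Q(C_in − C) − k V C.
This is linear with rate a = Q/V + k = 0.22588 h⁻¹.
C_ss = Q C_in/(Q + kV) = 0.80547 mol/L; C(t) = C_ss + (C₀ − C_ss) e^(−a t).
C(8.43) = 0.80547 + (-0.80547)·e^(−0.22588·8.43) = 0.80547 + (-0.80547)·0.14895 = 0.68550 mol/L.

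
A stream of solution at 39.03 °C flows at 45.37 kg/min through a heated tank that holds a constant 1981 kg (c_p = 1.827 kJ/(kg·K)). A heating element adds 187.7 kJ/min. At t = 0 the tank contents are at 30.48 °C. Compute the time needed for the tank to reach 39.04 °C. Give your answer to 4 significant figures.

68.46 min

M c_p dT/dt = ṁ c_p (T_in − T) + Q̇.
τ = M/ṁ = 43.6632 min; T_ss = T_in + Q̇/(ṁ c_p) = 41.2944 °C.
T(t) = T_ss + (T₀ − T_ss) e^(−t/τ). Set T = 39.04:
e^(−t/τ) = (39.04 − 41.2944)/(30.48 − 41.2944) = 0.208464
t = −43.6632 · ln(0.208464) = 68.4634 min.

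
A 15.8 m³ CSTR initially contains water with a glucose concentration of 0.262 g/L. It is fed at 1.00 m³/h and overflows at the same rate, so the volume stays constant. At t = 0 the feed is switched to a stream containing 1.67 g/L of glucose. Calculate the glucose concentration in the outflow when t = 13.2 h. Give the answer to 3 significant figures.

1.06 g/L

Unsteady species balance (constant V, well mixed): V dC/dt = Q(C_in − C).
So dC/dt = (C_in − C)/τ with τ = V/Q = 15.8/1.00 = 15.800 h.
This is linear first-order; C(t) = C_in + (C₀ − C_in) e^(−t/τ).
C(13.2) = 1.67 + (0.262 − 1.67)·e^(−13.2/15.800) = 1.67 + (-1.4080)·0.43368 = 1.0594 g/L.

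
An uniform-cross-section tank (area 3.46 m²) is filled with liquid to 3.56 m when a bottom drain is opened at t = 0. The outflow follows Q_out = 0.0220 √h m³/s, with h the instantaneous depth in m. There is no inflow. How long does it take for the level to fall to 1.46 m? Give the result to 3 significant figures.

213 s

With no inflow, A dh/dt = −0.0220 √h.
Separate and integrate: 2(√h − √h₀) = −(0.0220/A) t.
t = 2A(√h₀ − √h)/0.0220 = 2·3.46·(√3.56 − √1.46)/0.0220
  = 6.9200 × (1.8868 − 1.2083) / 0.0220 = 213.42 s.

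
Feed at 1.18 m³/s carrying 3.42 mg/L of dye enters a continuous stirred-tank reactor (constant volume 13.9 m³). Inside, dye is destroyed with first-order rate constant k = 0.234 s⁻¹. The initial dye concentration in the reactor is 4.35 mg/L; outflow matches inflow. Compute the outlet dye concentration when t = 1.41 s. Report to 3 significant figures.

3.10 mg/L

Species balance: V dC/dt = Q C_in − Q C − k V C.
dC/dt = (Q/V) C_in − (Q/V + k) C; effective rate a = Q/V + k = 0.084892 + 0.234 = 0.31889 s⁻¹.
C_ss = Q C_in/(Q + kV) = 0.91044 mg/L; C(t) = C_ss + (C₀ − C_ss) e^(−a t).
C(1.41) = 0.91044 + (3.4396)·e^(−0.31889·1.41) = 0.91044 + (3.4396)·0.63786 = 3.1044 mg/L.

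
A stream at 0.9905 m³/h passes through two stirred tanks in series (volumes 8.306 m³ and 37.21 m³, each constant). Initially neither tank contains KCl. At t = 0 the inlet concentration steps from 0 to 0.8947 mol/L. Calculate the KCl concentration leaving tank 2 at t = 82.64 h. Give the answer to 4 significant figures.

0.7671 mol/L

Species balance on tank i: dCᵢ/dt = (Cᵢ₋₁ − Cᵢ)/τᵢ with τᵢ = Vᵢ/Q.
τ₁ = 8.306/0.9905 = 8.38566 h; τ₂ = 37.21/0.9905 = 37.5669 h.
Tank 1: C₁ = C_in(1 − e^(−t/τ₁)). Tank 2 (τ₁ ≠ τ₂): C₂ = C_in[1 − (τ₁ e^(−t/τ₁) − τ₂ e^(−t/τ₂))/(τ₁ − τ₂)].
At t = 82.64: e^(−t/τ₁) = 5.24886e-05, e^(−t/τ₂) = 0.110824.
C₂ = 0.8947·[1 − (8.38566·5.24886e-05 − 37.5669·0.110824)/(-29.1812)] = 0.8947·0.857344 = 0.767066 mol/L.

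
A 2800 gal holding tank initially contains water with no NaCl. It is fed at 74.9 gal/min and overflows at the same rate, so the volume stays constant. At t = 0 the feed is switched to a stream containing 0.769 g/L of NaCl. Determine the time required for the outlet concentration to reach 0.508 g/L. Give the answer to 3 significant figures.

40.4 min

Species balance: V dC/dt = Q(C_in − C) ⇒ τ = V/Q = 37.383 min.
C(t) = C_in + (C₀ − C_in) e^(−t/τ). Set C = 0.508 and solve for t:
e^(−t/τ) = (C − C_in)/(C₀ − C_in) = (0.508 − 0.769)/(0 − 0.769) = 0.33940
t = −τ ln(…) = 37.383 × 1.0806 = 40.395 min.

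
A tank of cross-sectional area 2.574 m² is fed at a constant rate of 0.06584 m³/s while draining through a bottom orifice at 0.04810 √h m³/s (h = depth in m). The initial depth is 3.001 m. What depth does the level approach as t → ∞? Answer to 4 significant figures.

Level balance: A dh/dt = 0.06584 − 0.04810 √h. Setting dh/dt = 0:
Q_in = 0.04810 √h_ss ⇒ √h_ss = 0.06584/0.04810 = 1.36881.
h_ss = 1.36881² = 1.87365 m. (Since h₀ = 3.001 m > h_ss, the level will fall toward this value.)

1.874 m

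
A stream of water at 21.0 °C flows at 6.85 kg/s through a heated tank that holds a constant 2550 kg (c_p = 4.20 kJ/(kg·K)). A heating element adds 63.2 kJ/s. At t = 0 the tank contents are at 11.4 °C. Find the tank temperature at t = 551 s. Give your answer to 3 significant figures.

20.5 °C

Energy balance: M c_p dT/dt = ṁ c_p (T_in − T) + 63.2.
Rearrange: dT/dt = (T_ss − T)/τ with τ = M/ṁ = 372.26 s and T_ss = T_in + Q̇/(ṁ c_p) = 23.197 °C.
Solution: T(t) = T_ss + (T₀ − T_ss) e^(−t/τ).
T(551) = 23.197 + (-11.797)·e^(−551/372.26) = 23.197 + (-11.797)·0.22761 = 20.512 °C.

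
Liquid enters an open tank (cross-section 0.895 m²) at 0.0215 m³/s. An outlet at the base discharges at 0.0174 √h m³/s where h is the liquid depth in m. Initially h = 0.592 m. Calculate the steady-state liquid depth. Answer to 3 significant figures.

1.53 m

Level balance: A dh/dt = 0.0215 − 0.0174 √h. Setting dh/dt = 0:
Q_in = 0.0174 √h_ss ⇒ √h_ss = 0.0215/0.0174 = 1.2356.
h_ss = 1.2356² = 1.5268 m. (Since h₀ = 0.592 m < h_ss, the level will rise toward this value.)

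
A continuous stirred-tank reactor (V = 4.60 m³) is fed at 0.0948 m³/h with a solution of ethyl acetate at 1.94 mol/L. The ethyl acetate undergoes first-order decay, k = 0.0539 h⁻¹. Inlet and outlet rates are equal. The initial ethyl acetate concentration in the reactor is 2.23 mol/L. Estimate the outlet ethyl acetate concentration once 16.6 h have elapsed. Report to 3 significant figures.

1.03 mol/L

Accumulation = in − out − consumed: V dC/dt = Q C_in − Q C − k V C.
This is linear with rate a = Q/V + k = 0.074509 h⁻¹.
C_ss = Q C_in/(Q + kV) = 0.53659 mol/L; C(t) = C_ss + (C₀ − C_ss) e^(−a t).
C(16.6) = 0.53659 + (1.6934)·e^(−0.074509·16.6) = 0.53659 + (1.6934)·0.29030 = 1.0282 mol/L.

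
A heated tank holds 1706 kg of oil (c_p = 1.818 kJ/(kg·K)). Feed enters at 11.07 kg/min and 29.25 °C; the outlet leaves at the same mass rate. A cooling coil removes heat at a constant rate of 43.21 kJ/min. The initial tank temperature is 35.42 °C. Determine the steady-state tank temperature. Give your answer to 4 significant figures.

27.10 °C

Heat balance on the well-mixed liquid: M c_p dT/dt = ṁ c_p (T_in − T) − 43.21.
At steady state dT/dt = 0 ⇒ T_ss = T_in − Q̇/(ṁ c_p) = 29.25 − 43.21/(11.07·1.818) = 27.1029 °C.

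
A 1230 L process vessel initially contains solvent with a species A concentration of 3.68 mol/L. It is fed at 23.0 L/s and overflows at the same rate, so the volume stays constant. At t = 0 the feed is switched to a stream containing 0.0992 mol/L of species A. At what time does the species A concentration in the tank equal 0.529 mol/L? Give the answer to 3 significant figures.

Transient balance on the dissolved component: V dC/dt = Q(C_in − C), so τ = V/Q = 53.478 s.
C(t) = C_in + (C₀ − C_in) e^(−t/τ). Set C = 0.529 and solve for t:
e^(−t/τ) = (C − C_in)/(C₀ − C_in) = (0.529 − 0.0992)/(3.68 − 0.0992) = 0.12003
t = −τ ln(…) = 53.478 × 2.1200 = 113.38 s.

113 s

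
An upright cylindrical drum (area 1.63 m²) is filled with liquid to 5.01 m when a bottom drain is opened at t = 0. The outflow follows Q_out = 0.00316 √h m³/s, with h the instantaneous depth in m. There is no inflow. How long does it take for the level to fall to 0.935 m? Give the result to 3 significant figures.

With no inflow, A dh/dt = −0.00316 √h.
Separate and integrate: 2(√h − √h₀) = −(0.00316/A) t.
t = 2A(√h₀ − √h)/0.00316 = 2·1.63·(√5.01 − √0.935)/0.00316
  = 3.2600 × (2.2383 − 0.96695) / 0.00316 = 1311.6 s.

1310 s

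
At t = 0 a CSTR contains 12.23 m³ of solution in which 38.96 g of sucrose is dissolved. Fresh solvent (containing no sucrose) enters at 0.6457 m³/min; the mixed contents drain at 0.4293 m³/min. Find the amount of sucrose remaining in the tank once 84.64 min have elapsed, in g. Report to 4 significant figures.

6.339 g

Total volume: dV/dt = Q_in − Q_out = 0.216400 m³/min, so V(t) = 12.23 + 0.216400 t and V(84.64) = 30.5461 m³.
Solute balance: dm/dt = 0 − Q_out C = −Q_out m/V(t).
Separate: dm/m = −Q_out dt/V(t) ⇒ ln(m/m₀) = −(Q_out/(Q_in−Q_out)) ln(V/V₀).
m = m₀ (V₀/V)^(Q_out/(Q_in−Q_out)) = 38.96 × (12.23/30.5461)^(1.98383) = 6.33855 g.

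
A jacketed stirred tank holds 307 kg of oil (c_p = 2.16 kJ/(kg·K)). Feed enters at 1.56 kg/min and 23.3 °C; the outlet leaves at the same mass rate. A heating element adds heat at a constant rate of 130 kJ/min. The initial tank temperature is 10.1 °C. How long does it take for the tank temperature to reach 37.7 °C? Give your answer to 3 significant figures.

Unsteady energy balance on the tank contents: M c_p dT/dt = ṁ c_p (T_in − T) + 130.
τ = M/ṁ = 196.79 min; T_ss = T_in + Q̇/(ṁ c_p) = 61.880 °C.
T(t) = T_ss + (T₀ − T_ss) e^(−t/τ). Set T = 37.7:
e^(−t/τ) = (37.7 − 61.880)/(10.1 − 61.880) = 0.46698
t = −196.79 · ln(0.46698) = 149.85 min.

150 min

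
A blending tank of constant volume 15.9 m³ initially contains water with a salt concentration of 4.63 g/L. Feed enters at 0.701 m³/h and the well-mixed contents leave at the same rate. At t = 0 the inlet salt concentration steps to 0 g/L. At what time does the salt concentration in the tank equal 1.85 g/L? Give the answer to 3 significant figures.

20.8 h

Accumulation = in − out for the solute gives V dC/dt = Q(C_in − C), so τ = V/Q = 22.682 h.
C(t) = C_in + (C₀ − C_in) e^(−t/τ). Set C = 1.85 and solve for t:
e^(−t/τ) = (C − C_in)/(C₀ − C_in) = (1.85 − 0)/(4.63 − 0) = 0.39957
t = −τ ln(…) = 22.682 × 0.91737 = 20.808 h.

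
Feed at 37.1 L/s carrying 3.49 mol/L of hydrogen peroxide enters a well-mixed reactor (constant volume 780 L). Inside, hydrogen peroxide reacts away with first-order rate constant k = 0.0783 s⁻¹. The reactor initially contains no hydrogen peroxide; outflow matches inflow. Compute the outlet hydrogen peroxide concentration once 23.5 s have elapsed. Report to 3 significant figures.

1.25 mol/L

V dC/dt = Q(C_in − C) − k V C.
This is linear with rate a = Q/V + k = 0.12586 s⁻¹.
C_ss = Q C_in/(Q + kV) = 1.3189 mol/L; C(t) = C_ss + (C₀ − C_ss) e^(−a t).
C(23.5) = 1.3189 + (-1.3189)·e^(−0.12586·23.5) = 1.3189 + (-1.3189)·0.051933 = 1.2504 mol/L.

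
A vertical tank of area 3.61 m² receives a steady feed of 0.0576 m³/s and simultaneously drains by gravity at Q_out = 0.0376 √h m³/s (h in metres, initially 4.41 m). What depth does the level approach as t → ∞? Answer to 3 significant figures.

2.35 m

Level balance: A dh/dt = 0.0576 − 0.0376 √h. Setting dh/dt = 0:
Q_in = 0.0376 √h_ss ⇒ √h_ss = 0.0576/0.0376 = 1.5319.
h_ss = 1.5319² = 2.3468 m. (Since h₀ = 4.41 m > h_ss, the level will fall toward this value.)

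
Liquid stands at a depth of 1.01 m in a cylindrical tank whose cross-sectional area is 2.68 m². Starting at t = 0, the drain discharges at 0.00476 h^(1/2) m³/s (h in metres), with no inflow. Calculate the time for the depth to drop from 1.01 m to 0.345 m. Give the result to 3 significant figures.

470 s

With no inflow, A dh/dt = −0.00476 √h.
Separate and integrate: 2(√h − √h₀) = −(0.00476/A) t.
t = 2A(√h₀ − √h)/0.00476 = 2·2.68·(√1.01 − √0.345)/0.00476
  = 5.3600 × (1.0050 − 0.58737) / 0.00476 = 470.26 s.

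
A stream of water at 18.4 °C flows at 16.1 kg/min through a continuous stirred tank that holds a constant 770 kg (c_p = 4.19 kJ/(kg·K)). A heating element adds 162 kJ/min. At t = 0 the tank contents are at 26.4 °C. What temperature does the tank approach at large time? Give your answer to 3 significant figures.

20.8 °C

Heat balance on the well-mixed liquid: M c_p dT/dt = ṁ c_p (T_in − T) + 162.
At steady state dT/dt = 0 ⇒ T_ss = T_in + Q̇/(ṁ c_p) = 18.4 + 162/(16.1·4.19) = 20.801 °C.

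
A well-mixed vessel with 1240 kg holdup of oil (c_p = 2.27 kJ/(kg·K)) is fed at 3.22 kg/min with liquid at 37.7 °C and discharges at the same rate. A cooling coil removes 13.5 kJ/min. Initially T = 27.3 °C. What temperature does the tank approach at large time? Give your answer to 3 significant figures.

35.9 °C

First-law balance (no shaft work): M c_p dT/dt = ṁ c_p (T_in − T) − 13.5.
At steady state dT/dt = 0 ⇒ T_ss = T_in − Q̇/(ṁ c_p) = 37.7 − 13.5/(3.22·2.27) = 35.853 °C.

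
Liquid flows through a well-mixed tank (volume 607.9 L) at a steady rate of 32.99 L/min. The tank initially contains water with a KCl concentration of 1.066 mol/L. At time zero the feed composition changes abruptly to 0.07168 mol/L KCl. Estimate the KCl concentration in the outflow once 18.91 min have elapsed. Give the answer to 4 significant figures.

0.4280 mol/L

Species balance on the tank: V dC/dt = Q(C_in − C).
So dC/dt = (C_in − C)/τ with τ = V/Q = 607.9/32.99 = 18.4268 min.
This is linear first-order; C(t) = C_in + (C₀ − C_in) e^(−t/τ).
C(18.91) = 0.07168 + (1.066 − 0.07168)·e^(−18.91/18.4268) = 0.07168 + (0.994320)·0.358358 = 0.428002 mol/L.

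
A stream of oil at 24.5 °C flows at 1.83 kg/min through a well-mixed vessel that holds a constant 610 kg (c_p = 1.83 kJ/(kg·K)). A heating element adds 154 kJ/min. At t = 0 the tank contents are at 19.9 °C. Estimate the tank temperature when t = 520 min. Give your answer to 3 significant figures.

M c_p dT/dt = ṁ c_p (T_in − T) + Q̇.
Rearrange: dT/dt = (T_ss − T)/τ with τ = M/ṁ = 333.33 min and T_ss = T_in + Q̇/(ṁ c_p) = 70.485 °C.
Solution: T(t) = T_ss + (T₀ − T_ss) e^(−t/τ).
T(520) = 70.485 + (-50.585)·e^(−520/333.33) = 70.485 + (-50.585)·0.21014 = 59.855 °C.

59.9 °C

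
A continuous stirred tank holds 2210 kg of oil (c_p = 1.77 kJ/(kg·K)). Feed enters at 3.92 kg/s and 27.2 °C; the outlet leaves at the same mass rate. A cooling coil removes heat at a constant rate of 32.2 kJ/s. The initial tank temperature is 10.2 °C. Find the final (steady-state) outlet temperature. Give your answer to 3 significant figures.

M c_p dT/dt = ṁ c_p (T_in − T) − Q̇.
At steady state dT/dt = 0 ⇒ T_ss = T_in − Q̇/(ṁ c_p) = 27.2 − 32.2/(3.92·1.77) = 22.559 °C.

22.6 °C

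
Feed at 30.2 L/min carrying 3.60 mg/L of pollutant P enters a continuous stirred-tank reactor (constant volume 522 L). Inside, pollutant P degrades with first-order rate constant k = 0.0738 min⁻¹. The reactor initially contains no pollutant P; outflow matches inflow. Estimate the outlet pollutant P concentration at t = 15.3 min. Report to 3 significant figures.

1.37 mg/L

Species balance: V dC/dt = Q C_in − Q C − k V C.
This is linear with rate a = Q/V + k = 0.13165 min⁻¹.
C_ss = Q C_in/(Q + kV) = 1.5820 mg/L; C(t) = C_ss + (C₀ − C_ss) e^(−a t).
C(15.3) = 1.5820 + (-1.5820)·e^(−0.13165·15.3) = 1.5820 + (-1.5820)·0.13341 = 1.3709 mg/L.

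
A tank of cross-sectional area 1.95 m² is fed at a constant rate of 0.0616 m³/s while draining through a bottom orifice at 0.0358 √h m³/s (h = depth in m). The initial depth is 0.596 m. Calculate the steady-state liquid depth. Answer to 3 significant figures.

A dh/dt = Q_in − 0.0358 √h. Steady state requires inflow = outflow:
Q_in = 0.0358 √h_ss ⇒ √h_ss = 0.0616/0.0358 = 1.7207.
h_ss = 1.7207² = 2.9607 m. (Since h₀ = 0.596 m < h_ss, the level will rise toward this value.)

2.96 m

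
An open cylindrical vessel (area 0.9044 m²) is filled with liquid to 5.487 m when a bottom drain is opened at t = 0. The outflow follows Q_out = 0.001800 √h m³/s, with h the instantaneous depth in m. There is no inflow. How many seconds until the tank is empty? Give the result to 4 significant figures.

2354 s

Accumulation of liquid (constant cross-section A): A dh/dt = −0.001800 √h.
This is separable: 2 d(√h)/dt = −0.001800/A, so √h = √h₀ − (0.001800/(2A)) t.
Set h = 0: 2√h₀ = (0.001800/A) t_empty ⇒ t_empty = 2A√h₀/0.001800.
t_empty = 2·0.9044·√5.487/0.001800 = 1.80880·2.34243/0.001800 = 2353.89 s.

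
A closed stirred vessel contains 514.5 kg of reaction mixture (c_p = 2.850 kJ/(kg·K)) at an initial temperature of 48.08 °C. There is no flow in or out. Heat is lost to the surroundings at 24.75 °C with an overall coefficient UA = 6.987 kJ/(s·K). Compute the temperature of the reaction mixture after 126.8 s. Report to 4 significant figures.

Lumped-capacitance energy balance: M c_p dT/dt = UA(T_amb − T).
dT/dt = (T_ss − T)/τ with T_ss = T_amb = 24.7500 °C, τ = M c_p/UA = 514.5·2.850/6.987 = 209.865 s.
T approaches T_ss exponentially: T(t) = T_ss + (T₀ − T_ss) e^(−t/τ).
T(126.8) = 24.7500 + (23.3300)·0.546512 = 37.5001 °C.

37.50 °C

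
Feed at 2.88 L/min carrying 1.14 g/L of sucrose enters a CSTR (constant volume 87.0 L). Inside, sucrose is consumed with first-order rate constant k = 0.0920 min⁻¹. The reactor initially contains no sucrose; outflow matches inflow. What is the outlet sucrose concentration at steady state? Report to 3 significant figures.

0.302 g/L

Accumulation = in − out − consumed: V dC/dt = Q C_in − Q C − k V C.
At steady state: 0 = Q C_in − (Q + kV) C_ss, so C_ss = Q C_in/(Q + kV).
C_ss = 2.88·1.14/(2.88 + 0.0920·87.0) = 3.2832/10.884 = 0.30165 g/L.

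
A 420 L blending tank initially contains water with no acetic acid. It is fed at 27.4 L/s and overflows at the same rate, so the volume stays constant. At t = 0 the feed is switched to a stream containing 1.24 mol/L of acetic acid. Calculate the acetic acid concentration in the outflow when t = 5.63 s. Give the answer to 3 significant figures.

0.381 mol/L

Mass balance on the solute (V constant): V dC/dt = Q(C_in − C).
Rewrite as dC/dt + C/τ = C_in/τ, τ = V/Q = 15.328 s.
This is linear first-order; C(t) = C_in + (C₀ − C_in) e^(−t/τ).
C(5.63) = 1.24 + (0 − 1.24)·e^(−5.63/15.328) = 1.24 + (-1.2400)·0.69261 = 0.38117 mol/L.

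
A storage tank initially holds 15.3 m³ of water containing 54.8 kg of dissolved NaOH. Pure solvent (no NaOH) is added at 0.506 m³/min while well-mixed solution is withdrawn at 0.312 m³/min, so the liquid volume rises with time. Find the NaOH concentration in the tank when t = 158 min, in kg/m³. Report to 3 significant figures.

Total volume: dV/dt = Q_in − Q_out = 0.19400 m³/min, so V(t) = 15.3 + 0.19400 t and V(158) = 45.952 m³.
Solute balance: dm/dt = 0 − Q_out C = −Q_out m/V(t).
Separate: dm/m = −Q_out dt/V(t) ⇒ ln(m/m₀) = −(Q_out/(Q_in−Q_out)) ln(V/V₀).
m = m₀ (V₀/V)^(Q_out/(Q_in−Q_out)) = 54.8 × (15.3/45.952)^(1.6082) = 9.3468 kg.
C = m/V = 9.3468/45.952 = 0.20340 kg/m³.

0.203 kg/m³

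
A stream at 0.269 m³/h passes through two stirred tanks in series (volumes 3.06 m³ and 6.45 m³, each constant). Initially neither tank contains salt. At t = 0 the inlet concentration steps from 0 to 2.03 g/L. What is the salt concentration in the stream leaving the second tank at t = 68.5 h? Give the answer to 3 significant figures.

Time constants: τᵢ = Vᵢ/Q for each well-mixed tank.
τ₁ = 3.06/0.269 = 11.375 h; τ₂ = 6.45/0.269 = 23.978 h.
Tank 1: C₁ = C_in(1 − e^(−t/τ₁)). Tank 2 (τ₁ ≠ τ₂): C₂ = C_in[1 − (τ₁ e^(−t/τ₁) − τ₂ e^(−t/τ₂))/(τ₁ − τ₂)].
At t = 68.5: e^(−t/τ₁) = 0.0024255, e^(−t/τ₂) = 0.057451.
C₂ = 2.03·[1 − (11.375·0.0024255 − 23.978·0.057451)/(-12.602)] = 2.03·0.89288 = 1.8125 g/L.

1.81 g/L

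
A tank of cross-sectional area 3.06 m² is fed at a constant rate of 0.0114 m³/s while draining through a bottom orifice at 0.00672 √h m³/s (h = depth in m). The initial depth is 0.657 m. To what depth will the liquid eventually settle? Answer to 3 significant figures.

2.88 m

Level balance: A dh/dt = 0.0114 − 0.00672 √h. Setting dh/dt = 0:
Q_in = 0.00672 √h_ss ⇒ √h_ss = 0.0114/0.00672 = 1.6964.
h_ss = 1.6964² = 2.8779 m. (Since h₀ = 0.657 m < h_ss, the level will rise toward this value.)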